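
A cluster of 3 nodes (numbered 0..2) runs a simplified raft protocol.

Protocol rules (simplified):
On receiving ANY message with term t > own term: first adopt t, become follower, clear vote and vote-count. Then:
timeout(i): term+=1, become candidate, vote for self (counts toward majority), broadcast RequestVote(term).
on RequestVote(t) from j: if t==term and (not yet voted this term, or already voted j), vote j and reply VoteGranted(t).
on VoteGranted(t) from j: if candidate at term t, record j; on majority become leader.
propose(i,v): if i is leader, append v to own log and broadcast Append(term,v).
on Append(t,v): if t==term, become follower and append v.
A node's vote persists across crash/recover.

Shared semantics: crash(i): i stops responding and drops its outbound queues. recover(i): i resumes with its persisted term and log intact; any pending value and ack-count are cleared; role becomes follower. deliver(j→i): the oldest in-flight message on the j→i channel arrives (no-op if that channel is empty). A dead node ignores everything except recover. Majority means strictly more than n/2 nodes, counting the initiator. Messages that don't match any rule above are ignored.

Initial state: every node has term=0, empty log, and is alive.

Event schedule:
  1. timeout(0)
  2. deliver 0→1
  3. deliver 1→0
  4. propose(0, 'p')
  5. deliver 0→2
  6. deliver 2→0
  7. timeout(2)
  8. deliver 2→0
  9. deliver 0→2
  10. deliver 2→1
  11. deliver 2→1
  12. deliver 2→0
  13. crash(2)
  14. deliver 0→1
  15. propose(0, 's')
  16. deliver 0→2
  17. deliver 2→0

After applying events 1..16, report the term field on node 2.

after 1 — timeout(0): n0:cand/t1/[-]
after 2 — deliver 0→1: n1:foll/t1/[-]
after 3 — deliver 1→0: n0:lead/t1/[-]
after 4 — propose(0,'p'): n0:lead/t1/[p]
after 5 — deliver 0→2: n2:foll/t1/[-]
after 6 — deliver 2→0: ·
after 7 — timeout(2): n2:cand/t2/[-]
after 8 — deliver 2→0: n0:foll/t2/[p]
after 9 — deliver 0→2: ·
after 10 — deliver 2→1: n1:foll/t2/[-]
after 11 — deliver 2→1: ·
after 12 — deliver 2→0: ·
after 13 — crash(2): n2:✗cand/t2/[-]
after 14 — deliver 0→1: ·
after 15 — propose(0,'s'): ·
after 16 — deliver 0→2: ·

2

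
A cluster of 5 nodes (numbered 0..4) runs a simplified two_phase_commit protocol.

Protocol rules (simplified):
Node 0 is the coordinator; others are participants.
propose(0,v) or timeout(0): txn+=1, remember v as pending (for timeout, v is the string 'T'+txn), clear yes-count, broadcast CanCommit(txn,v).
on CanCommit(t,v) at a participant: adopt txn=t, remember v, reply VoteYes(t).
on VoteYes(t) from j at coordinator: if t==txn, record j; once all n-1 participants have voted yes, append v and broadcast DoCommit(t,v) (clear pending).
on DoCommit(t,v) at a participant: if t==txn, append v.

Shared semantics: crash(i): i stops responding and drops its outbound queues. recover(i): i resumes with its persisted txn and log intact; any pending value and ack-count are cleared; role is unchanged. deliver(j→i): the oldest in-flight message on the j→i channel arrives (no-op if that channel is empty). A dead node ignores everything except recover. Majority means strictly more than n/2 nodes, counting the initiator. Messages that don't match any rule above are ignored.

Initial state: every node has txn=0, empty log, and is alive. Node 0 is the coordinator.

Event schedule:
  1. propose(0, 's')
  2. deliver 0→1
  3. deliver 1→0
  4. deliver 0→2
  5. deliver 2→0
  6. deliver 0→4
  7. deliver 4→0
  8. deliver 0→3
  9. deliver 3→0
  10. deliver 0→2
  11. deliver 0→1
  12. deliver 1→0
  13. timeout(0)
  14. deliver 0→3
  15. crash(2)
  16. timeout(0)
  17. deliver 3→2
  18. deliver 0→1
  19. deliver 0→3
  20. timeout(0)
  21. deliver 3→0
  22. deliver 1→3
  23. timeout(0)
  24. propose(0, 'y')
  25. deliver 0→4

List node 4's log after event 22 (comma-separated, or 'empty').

empty

[1] propose(0,'s') → N0(coor t1 [-])
[2] deliver 0→1 → N1(part t1 [-])
[3] deliver 1→0 → ∅
[4] deliver 0→2 → N2(part t1 [-])
[5] deliver 2→0 → ∅
[6] deliver 0→4 → N4(part t1 [-])
[7] deliver 4→0 → ∅
[8] deliver 0→3 → N3(part t1 [-])
[9] deliver 3→0 → N0(coor t1 [s])
[10] deliver 0→2 → N2(part t1 [s])
[11] deliver 0→1 → N1(part t1 [s])
[12] deliver 1→0 → ∅
[13] timeout(0) → N0(coor t2 [s])
[14] deliver 0→3 → N3(part t1 [s])
[15] crash(2) → N2(✗part t1 [s])
[16] timeout(0) → N0(coor t3 [s])
[17] deliver 3→2 → ∅
[18] deliver 0→1 → N1(part t2 [s])
[19] deliver 0→3 → N3(part t2 [s])
[20] timeout(0) → N0(coor t4 [s])
[21] deliver 3→0 → ∅
[22] deliver 1→3 → ∅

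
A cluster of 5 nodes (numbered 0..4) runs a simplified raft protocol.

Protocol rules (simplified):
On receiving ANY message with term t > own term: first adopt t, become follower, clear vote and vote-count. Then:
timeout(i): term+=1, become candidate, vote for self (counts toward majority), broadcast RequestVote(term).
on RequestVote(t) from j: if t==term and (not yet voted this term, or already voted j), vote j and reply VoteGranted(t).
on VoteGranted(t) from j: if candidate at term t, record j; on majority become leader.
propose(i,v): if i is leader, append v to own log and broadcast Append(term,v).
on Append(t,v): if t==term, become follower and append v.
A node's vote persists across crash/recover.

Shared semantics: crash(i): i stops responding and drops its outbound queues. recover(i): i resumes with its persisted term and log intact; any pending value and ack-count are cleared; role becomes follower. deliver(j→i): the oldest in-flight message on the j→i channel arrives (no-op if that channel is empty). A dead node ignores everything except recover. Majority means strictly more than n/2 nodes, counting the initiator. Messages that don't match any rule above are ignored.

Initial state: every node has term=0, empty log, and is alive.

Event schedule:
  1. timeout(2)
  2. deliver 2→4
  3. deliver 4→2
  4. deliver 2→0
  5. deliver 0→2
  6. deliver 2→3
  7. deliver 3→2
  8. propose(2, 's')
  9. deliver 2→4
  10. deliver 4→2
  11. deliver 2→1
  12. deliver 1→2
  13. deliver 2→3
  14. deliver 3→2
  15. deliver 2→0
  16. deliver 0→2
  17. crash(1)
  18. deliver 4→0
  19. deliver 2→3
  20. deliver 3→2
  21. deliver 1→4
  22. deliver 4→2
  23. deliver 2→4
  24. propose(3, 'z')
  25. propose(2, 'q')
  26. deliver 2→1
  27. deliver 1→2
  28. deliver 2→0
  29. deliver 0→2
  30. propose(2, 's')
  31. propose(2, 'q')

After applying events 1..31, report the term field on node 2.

step 1 timeout(2): 2={cand,t=1,log=-}
step 2 deliver 2→4: 4={foll,t=1,log=-}
step 3 deliver 4→2: —
step 4 deliver 2→0: 0={foll,t=1,log=-}
step 5 deliver 0→2: 2={lead,t=1,log=-}
step 6 deliver 2→3: 3={foll,t=1,log=-}
step 7 deliver 3→2: —
step 8 propose(2,'s'): 2={lead,t=1,log=s}
step 9 deliver 2→4: 4={foll,t=1,log=s}
step 10 deliver 4→2: —
step 11 deliver 2→1: 1={foll,t=1,log=-}
step 12 deliver 1→2: —
step 13 deliver 2→3: 3={foll,t=1,log=s}
step 14 deliver 3→2: —
step 15 deliver 2→0: 0={foll,t=1,log=s}
step 16 deliver 0→2: —
step 17 crash(1): 1={✗foll,t=1,log=-}
step 18 deliver 4→0: —
step 19 deliver 2→3: —
step 20 deliver 3→2: —
step 21 deliver 1→4: —
step 22 deliver 4→2: —
step 23 deliver 2→4: —
step 24 propose(3,'z'): —
step 25 propose(2,'q'): 2={lead,t=1,log=s,q}
step 26 deliver 2→1: —
step 27 deliver 1→2: —
step 28 deliver 2→0: 0={foll,t=1,log=s,q}
step 29 deliver 0→2: —
step 30 propose(2,'s'): 2={lead,t=1,log=s,q,s}
step 31 propose(2,'q'): 2={lead,t=1,log=s,q,s,q}

1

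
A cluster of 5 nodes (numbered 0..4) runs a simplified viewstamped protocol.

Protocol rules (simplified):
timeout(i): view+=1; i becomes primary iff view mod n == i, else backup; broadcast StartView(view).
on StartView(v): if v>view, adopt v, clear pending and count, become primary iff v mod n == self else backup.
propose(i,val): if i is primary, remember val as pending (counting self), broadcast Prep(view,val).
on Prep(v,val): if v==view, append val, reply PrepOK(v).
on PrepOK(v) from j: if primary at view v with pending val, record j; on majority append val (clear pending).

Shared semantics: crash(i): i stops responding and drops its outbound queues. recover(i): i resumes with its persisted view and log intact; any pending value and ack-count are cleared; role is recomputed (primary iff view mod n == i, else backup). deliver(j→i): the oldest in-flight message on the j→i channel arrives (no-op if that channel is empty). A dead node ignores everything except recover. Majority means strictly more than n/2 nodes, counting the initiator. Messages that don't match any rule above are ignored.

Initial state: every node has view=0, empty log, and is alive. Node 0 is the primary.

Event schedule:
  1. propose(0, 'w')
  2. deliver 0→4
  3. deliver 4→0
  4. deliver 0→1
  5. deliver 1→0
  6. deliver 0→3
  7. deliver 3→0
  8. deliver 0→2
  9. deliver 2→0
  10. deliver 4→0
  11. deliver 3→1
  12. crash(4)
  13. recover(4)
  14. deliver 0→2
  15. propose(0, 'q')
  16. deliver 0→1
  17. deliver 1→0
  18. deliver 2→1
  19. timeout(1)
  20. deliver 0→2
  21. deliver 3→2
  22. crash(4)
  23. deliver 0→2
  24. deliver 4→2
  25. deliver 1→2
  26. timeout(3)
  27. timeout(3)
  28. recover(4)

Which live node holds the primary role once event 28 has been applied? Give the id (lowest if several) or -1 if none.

1. propose(0,'w'):  nop
2. deliver 0→4:  <4:back v0 w>
3. deliver 4→0:  nop
4. deliver 0→1:  <1:back v0 w>
5. deliver 1→0:  <0:prim v0 w>
6. deliver 0→3:  <3:back v0 w>
7. deliver 3→0:  nop
8. deliver 0→2:  <2:back v0 w>
9. deliver 2→0:  nop
10. deliver 4→0:  nop
11. deliver 3→1:  nop
12. crash(4):  <4:✗back v0 w>
13. recover(4):  <4:back v0 w>
14. deliver 0→2:  nop
15. propose(0,'q'):  nop
16. deliver 0→1:  <1:back v0 w,q>
17. deliver 1→0:  nop
18. deliver 2→1:  nop
19. timeout(1):  <1:prim v1 w,q>
20. deliver 0→2:  <2:back v0 w,q>
21. deliver 3→2:  nop
22. crash(4):  <4:✗back v0 w>
23. deliver 0→2:  nop
24. deliver 4→2:  nop
25. deliver 1→2:  <2:back v1 w,q>
26. timeout(3):  <3:back v1 w>
27. timeout(3):  <3:back v2 w>
28. recover(4):  <4:back v0 w>

0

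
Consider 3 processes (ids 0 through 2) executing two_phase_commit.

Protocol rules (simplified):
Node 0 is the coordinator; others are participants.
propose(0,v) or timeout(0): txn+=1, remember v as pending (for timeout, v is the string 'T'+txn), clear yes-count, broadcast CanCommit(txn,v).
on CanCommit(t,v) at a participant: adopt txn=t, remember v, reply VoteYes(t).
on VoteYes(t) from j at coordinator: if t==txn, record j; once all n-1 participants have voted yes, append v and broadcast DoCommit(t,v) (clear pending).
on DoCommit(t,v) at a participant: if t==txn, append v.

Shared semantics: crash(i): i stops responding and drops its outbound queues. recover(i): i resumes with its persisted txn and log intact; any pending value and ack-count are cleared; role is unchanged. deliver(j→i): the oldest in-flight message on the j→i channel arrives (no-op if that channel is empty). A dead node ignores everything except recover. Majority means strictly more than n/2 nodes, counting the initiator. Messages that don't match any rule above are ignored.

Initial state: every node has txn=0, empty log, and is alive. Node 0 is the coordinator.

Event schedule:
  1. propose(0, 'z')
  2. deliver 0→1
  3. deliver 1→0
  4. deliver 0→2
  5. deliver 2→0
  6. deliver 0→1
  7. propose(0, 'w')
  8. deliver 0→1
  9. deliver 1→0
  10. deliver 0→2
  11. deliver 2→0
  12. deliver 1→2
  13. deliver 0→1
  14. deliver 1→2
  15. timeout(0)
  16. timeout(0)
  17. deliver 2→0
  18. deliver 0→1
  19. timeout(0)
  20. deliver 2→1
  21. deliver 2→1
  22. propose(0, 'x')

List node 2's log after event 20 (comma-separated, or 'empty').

after 1 — propose(0,'z'): n0:coor/t1/[-]
after 2 — deliver 0→1: n1:part/t1/[-]
after 3 — deliver 1→0: ·
after 4 — deliver 0→2: n2:part/t1/[-]
after 5 — deliver 2→0: n0:coor/t1/[z]
after 6 — deliver 0→1: n1:part/t1/[z]
after 7 — propose(0,'w'): n0:coor/t2/[z]
after 8 — deliver 0→1: n1:part/t2/[z]
after 9 — deliver 1→0: ·
after 10 — deliver 0→2: n2:part/t1/[z]
after 11 — deliver 2→0: ·
after 12 — deliver 1→2: ·
after 13 — deliver 0→1: ·
after 14 — deliver 1→2: ·
after 15 — timeout(0): n0:coor/t3/[z]
after 16 — timeout(0): n0:coor/t4/[z]
after 17 — deliver 2→0: ·
after 18 — deliver 0→1: n1:part/t3/[z]
after 19 — timeout(0): n0:coor/t5/[z]
after 20 — deliver 2→1: ·

z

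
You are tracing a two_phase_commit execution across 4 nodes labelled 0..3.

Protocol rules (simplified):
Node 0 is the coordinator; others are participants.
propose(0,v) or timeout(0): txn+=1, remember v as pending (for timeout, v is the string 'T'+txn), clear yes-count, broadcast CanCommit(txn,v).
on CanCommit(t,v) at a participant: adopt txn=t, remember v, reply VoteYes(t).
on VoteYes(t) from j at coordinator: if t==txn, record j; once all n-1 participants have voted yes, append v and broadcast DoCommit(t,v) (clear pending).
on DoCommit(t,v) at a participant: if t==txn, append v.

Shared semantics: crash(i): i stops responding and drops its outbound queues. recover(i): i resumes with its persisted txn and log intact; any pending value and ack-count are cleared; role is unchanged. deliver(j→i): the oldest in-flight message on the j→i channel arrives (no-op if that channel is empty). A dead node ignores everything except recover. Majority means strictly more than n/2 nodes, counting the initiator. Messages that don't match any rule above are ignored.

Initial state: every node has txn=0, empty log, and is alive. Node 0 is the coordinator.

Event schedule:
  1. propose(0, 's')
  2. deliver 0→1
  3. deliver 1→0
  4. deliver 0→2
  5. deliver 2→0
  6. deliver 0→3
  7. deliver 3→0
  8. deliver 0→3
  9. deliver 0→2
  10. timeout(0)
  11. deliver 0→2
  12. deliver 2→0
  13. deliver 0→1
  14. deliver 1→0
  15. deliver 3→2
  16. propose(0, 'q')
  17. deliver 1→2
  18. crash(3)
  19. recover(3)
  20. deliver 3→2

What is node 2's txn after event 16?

2

[1] propose(0,'s') → N0(coor t1 [-])
[2] deliver 0→1 → N1(part t1 [-])
[3] deliver 1→0 → ∅
[4] deliver 0→2 → N2(part t1 [-])
[5] deliver 2→0 → ∅
[6] deliver 0→3 → N3(part t1 [-])
[7] deliver 3→0 → N0(coor t1 [s])
[8] deliver 0→3 → N3(part t1 [s])
[9] deliver 0→2 → N2(part t1 [s])
[10] timeout(0) → N0(coor t2 [s])
[11] deliver 0→2 → N2(part t2 [s])
[12] deliver 2→0 → ∅
[13] deliver 0→1 → N1(part t1 [s])
[14] deliver 1→0 → ∅
[15] deliver 3→2 → ∅
[16] propose(0,'q') → N0(coor t3 [s])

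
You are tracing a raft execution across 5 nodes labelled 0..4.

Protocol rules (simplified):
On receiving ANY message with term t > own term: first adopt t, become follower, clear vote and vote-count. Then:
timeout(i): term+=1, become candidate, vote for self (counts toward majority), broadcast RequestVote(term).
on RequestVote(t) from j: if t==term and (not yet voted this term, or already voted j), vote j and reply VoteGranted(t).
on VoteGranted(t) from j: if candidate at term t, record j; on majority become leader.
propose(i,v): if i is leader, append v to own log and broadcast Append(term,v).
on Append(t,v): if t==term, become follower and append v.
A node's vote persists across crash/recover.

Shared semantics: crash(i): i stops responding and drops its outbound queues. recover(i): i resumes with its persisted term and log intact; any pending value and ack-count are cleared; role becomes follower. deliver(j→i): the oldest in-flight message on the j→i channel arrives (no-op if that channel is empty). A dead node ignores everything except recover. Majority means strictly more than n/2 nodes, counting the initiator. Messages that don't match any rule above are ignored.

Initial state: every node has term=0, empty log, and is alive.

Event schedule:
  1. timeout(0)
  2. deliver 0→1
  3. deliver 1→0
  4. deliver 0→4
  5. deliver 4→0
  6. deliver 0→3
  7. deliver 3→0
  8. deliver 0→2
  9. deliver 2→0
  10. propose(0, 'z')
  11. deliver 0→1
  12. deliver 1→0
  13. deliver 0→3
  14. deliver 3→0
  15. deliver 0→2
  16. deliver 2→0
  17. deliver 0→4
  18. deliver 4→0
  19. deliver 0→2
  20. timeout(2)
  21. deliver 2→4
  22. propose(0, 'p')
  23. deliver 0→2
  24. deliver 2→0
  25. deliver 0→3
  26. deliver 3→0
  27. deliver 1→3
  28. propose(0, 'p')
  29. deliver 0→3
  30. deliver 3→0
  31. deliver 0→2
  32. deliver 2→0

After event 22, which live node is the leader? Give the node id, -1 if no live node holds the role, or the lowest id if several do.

step 1 timeout(0): 0={cand,t=1,log=-}
step 2 deliver 0→1: 1={foll,t=1,log=-}
step 3 deliver 1→0: —
step 4 deliver 0→4: 4={foll,t=1,log=-}
step 5 deliver 4→0: 0={lead,t=1,log=-}
step 6 deliver 0→3: 3={foll,t=1,log=-}
step 7 deliver 3→0: —
step 8 deliver 0→2: 2={foll,t=1,log=-}
step 9 deliver 2→0: —
step 10 propose(0,'z'): 0={lead,t=1,log=z}
step 11 deliver 0→1: 1={foll,t=1,log=z}
step 12 deliver 1→0: —
step 13 deliver 0→3: 3={foll,t=1,log=z}
step 14 deliver 3→0: —
step 15 deliver 0→2: 2={foll,t=1,log=z}
step 16 deliver 2→0: —
step 17 deliver 0→4: 4={foll,t=1,log=z}
step 18 deliver 4→0: —
step 19 deliver 0→2: —
step 20 timeout(2): 2={cand,t=2,log=z}
step 21 deliver 2→4: 4={foll,t=2,log=z}
step 22 propose(0,'p'): 0={lead,t=1,log=z,p}

0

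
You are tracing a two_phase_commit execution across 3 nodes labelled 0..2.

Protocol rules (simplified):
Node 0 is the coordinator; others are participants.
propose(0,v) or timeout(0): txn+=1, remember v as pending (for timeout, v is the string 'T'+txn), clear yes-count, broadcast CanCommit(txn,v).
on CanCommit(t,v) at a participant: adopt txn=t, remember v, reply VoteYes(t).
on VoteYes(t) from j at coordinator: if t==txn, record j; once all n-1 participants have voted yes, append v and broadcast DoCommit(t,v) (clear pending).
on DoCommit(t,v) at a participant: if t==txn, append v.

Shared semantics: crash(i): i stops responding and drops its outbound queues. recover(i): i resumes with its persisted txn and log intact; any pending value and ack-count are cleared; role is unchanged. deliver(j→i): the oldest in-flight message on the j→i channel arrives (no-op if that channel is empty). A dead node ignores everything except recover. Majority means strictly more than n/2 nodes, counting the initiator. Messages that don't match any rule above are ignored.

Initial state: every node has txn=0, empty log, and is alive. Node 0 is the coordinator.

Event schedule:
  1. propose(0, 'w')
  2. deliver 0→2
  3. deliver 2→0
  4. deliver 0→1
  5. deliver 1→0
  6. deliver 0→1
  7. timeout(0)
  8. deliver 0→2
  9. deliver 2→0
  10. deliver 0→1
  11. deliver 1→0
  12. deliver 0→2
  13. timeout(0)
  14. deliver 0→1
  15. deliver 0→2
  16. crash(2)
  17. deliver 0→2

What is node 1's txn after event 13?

step 1 propose(0,'w'): 0={coor,t=1,log=-}
step 2 deliver 0→2: 2={part,t=1,log=-}
step 3 deliver 2→0: —
step 4 deliver 0→1: 1={part,t=1,log=-}
step 5 deliver 1→0: 0={coor,t=1,log=w}
step 6 deliver 0→1: 1={part,t=1,log=w}
step 7 timeout(0): 0={coor,t=2,log=w}
step 8 deliver 0→2: 2={part,t=1,log=w}
step 9 deliver 2→0: —
step 10 deliver 0→1: 1={part,t=2,log=w}
step 11 deliver 1→0: —
step 12 deliver 0→2: 2={part,t=2,log=w}
step 13 timeout(0): 0={coor,t=3,log=w}

2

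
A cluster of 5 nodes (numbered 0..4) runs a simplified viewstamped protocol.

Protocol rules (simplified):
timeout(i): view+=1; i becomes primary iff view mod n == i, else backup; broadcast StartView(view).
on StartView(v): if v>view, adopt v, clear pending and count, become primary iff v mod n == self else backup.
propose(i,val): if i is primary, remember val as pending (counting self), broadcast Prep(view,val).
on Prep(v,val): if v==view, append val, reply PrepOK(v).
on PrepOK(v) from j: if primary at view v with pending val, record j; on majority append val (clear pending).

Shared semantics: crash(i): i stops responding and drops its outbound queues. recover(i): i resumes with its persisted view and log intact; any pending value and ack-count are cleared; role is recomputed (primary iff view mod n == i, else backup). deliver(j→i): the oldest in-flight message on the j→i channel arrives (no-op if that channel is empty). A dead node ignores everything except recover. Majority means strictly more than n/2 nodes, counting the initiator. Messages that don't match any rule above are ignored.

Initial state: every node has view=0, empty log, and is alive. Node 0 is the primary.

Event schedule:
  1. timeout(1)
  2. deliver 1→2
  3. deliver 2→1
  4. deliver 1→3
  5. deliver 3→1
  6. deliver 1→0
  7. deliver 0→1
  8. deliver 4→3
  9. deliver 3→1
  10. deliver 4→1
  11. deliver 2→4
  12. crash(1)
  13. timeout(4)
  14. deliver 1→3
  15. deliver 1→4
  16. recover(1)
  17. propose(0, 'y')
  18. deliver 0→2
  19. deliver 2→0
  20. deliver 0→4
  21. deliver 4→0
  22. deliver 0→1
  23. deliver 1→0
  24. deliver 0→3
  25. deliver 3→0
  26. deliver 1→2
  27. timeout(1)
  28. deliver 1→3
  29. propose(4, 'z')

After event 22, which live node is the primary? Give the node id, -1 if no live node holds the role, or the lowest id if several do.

1

e1 timeout(1): 1[prim,v=1,-]
e2 deliver 1→2: 2[back,v=1,-]
e3 deliver 2→1: ·
e4 deliver 1→3: 3[back,v=1,-]
e5 deliver 3→1: ·
e6 deliver 1→0: 0[back,v=1,-]
e7 deliver 0→1: ·
e8 deliver 4→3: ·
e9 deliver 3→1: ·
e10 deliver 4→1: ·
e11 deliver 2→4: ·
e12 crash(1): 1[✗prim,v=1,-]
e13 timeout(4): 4[back,v=1,-]
e14 deliver 1→3: ·
e15 deliver 1→4: ·
e16 recover(1): 1[prim,v=1,-]
e17 propose(0,'y'): ·
e18 deliver 0→2: ·
e19 deliver 2→0: ·
e20 deliver 0→4: ·
e21 deliver 4→0: ·
e22 deliver 0→1: ·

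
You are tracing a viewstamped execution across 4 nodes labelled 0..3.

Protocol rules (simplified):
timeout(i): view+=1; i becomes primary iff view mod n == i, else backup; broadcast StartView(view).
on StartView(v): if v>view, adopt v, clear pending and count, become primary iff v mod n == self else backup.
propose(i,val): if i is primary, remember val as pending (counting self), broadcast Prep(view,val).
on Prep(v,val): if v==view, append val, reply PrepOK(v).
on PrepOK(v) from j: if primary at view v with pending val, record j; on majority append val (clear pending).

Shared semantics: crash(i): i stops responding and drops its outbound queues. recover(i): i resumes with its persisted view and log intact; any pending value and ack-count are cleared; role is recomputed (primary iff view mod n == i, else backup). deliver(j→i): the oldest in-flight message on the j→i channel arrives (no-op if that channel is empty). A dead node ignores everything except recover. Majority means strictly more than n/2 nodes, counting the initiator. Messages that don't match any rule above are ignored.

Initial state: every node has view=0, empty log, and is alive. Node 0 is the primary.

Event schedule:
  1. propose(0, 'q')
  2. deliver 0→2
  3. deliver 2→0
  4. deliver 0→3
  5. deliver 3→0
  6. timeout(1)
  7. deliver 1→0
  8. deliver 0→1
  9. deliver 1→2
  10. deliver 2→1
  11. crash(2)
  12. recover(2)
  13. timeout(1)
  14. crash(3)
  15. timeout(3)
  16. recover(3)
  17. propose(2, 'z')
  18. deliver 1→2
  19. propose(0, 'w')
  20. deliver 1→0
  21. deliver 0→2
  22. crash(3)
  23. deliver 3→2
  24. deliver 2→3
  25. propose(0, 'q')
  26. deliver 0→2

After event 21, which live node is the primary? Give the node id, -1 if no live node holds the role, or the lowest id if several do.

2

[1] propose(0,'q') → ∅
[2] deliver 0→2 → N2(back v0 [q])
[3] deliver 2→0 → ∅
[4] deliver 0→3 → N3(back v0 [q])
[5] deliver 3→0 → N0(prim v0 [q])
[6] timeout(1) → N1(prim v1 [-])
[7] deliver 1→0 → N0(back v1 [q])
[8] deliver 0→1 → ∅
[9] deliver 1→2 → N2(back v1 [q])
[10] deliver 2→1 → ∅
[11] crash(2) → N2(✗back v1 [q])
[12] recover(2) → N2(back v1 [q])
[13] timeout(1) → N1(back v2 [-])
[14] crash(3) → N3(✗back v0 [q])
[15] timeout(3) → ∅
[16] recover(3) → N3(back v0 [q])
[17] propose(2,'z') → ∅
[18] deliver 1→2 → N2(prim v2 [q])
[19] propose(0,'w') → ∅
[20] deliver 1→0 → N0(back v2 [q])
[21] deliver 0→2 → ∅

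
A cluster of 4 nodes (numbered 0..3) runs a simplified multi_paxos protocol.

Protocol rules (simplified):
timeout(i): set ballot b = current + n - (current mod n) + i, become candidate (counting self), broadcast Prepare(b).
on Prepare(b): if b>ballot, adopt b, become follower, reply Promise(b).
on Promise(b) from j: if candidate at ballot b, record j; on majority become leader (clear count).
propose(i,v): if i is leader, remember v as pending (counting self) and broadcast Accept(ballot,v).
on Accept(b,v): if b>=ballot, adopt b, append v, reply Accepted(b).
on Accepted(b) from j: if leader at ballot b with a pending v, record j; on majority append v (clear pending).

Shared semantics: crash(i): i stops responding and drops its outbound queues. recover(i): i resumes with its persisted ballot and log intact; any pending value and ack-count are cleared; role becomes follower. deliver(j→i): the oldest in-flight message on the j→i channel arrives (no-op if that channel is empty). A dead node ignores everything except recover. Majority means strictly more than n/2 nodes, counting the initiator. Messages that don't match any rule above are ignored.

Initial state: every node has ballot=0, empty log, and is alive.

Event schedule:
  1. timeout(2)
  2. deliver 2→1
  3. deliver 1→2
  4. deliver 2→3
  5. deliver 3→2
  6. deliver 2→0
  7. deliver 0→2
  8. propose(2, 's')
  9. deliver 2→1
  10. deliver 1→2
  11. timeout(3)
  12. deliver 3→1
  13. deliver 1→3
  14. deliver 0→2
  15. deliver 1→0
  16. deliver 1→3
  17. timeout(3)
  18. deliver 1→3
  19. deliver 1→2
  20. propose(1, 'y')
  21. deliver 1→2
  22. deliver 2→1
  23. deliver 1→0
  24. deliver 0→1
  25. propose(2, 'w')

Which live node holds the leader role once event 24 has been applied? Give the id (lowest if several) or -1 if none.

2

[1] timeout(2) → N2(cand b6 [-])
[2] deliver 2→1 → N1(foll b6 [-])
[3] deliver 1→2 → ∅
[4] deliver 2→3 → N3(foll b6 [-])
[5] deliver 3→2 → N2(lead b6 [-])
[6] deliver 2→0 → N0(foll b6 [-])
[7] deliver 0→2 → ∅
[8] propose(2,'s') → ∅
[9] deliver 2→1 → N1(foll b6 [s])
[10] deliver 1→2 → ∅
[11] timeout(3) → N3(cand b11 [-])
[12] deliver 3→1 → N1(foll b11 [s])
[13] deliver 1→3 → ∅
[14] deliver 0→2 → ∅
[15] deliver 1→0 → ∅
[16] deliver 1→3 → ∅
[17] timeout(3) → N3(cand b15 [-])
[18] deliver 1→3 → ∅
[19] deliver 1→2 → ∅
[20] propose(1,'y') → ∅
[21] deliver 1→2 → ∅
[22] deliver 2→1 → ∅
[23] deliver 1→0 → ∅
[24] deliver 0→1 → ∅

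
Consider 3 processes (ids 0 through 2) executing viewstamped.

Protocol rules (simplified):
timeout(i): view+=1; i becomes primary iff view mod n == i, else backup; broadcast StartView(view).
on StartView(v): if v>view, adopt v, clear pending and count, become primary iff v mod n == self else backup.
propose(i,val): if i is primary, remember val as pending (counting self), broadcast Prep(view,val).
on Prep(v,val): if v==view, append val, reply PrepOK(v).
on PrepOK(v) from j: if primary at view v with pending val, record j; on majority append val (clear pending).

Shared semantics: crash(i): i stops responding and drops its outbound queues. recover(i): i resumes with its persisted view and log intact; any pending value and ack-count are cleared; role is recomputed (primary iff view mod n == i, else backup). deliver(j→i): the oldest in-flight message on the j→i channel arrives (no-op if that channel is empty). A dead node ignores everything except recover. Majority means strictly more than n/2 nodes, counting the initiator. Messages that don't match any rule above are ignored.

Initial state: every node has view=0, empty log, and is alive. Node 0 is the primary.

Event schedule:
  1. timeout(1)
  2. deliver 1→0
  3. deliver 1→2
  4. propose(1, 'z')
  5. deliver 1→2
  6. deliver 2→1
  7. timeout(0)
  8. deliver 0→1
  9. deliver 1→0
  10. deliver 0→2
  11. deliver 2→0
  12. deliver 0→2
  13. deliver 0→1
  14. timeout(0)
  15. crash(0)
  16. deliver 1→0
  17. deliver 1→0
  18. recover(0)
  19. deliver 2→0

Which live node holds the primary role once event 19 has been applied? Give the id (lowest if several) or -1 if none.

0

1. timeout(1):  <1:prim v1 ->
2. deliver 1→0:  <0:back v1 ->
3. deliver 1→2:  <2:back v1 ->
4. propose(1,'z'):  nop
5. deliver 1→2:  <2:back v1 z>
6. deliver 2→1:  <1:prim v1 z>
7. timeout(0):  <0:back v2 ->
8. deliver 0→1:  <1:back v2 z>
9. deliver 1→0:  nop
10. deliver 0→2:  <2:prim v2 z>
11. deliver 2→0:  nop
12. deliver 0→2:  nop
13. deliver 0→1:  nop
14. timeout(0):  <0:prim v3 ->
15. crash(0):  <0:✗prim v3 ->
16. deliver 1→0:  nop
17. deliver 1→0:  nop
18. recover(0):  <0:prim v3 ->
19. deliver 2→0:  nop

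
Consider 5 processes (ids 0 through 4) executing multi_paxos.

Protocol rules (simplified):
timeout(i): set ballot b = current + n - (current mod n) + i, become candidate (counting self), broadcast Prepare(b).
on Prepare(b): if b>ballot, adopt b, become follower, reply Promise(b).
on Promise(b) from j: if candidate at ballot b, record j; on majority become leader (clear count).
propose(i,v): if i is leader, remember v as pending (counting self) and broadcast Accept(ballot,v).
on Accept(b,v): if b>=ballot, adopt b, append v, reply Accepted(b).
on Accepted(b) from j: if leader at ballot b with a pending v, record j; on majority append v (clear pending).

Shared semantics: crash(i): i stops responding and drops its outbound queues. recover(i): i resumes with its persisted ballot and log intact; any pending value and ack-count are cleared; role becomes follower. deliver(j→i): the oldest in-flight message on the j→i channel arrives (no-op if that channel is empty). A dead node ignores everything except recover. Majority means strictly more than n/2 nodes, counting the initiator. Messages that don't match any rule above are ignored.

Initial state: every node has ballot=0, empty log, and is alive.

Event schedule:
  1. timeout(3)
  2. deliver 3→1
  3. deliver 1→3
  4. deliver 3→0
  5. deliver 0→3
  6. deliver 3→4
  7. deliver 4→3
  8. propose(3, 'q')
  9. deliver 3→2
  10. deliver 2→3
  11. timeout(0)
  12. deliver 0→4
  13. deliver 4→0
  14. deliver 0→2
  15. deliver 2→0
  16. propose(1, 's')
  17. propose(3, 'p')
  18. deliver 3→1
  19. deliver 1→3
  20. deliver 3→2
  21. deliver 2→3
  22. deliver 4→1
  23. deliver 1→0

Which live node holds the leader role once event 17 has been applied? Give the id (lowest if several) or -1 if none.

[1] timeout(3) → N3(cand b8 [-])
[2] deliver 3→1 → N1(foll b8 [-])
[3] deliver 1→3 → ∅
[4] deliver 3→0 → N0(foll b8 [-])
[5] deliver 0→3 → N3(lead b8 [-])
[6] deliver 3→4 → N4(foll b8 [-])
[7] deliver 4→3 → ∅
[8] propose(3,'q') → ∅
[9] deliver 3→2 → N2(foll b8 [-])
[10] deliver 2→3 → ∅
[11] timeout(0) → N0(cand b10 [-])
[12] deliver 0→4 → N4(foll b10 [-])
[13] deliver 4→0 → ∅
[14] deliver 0→2 → N2(foll b10 [-])
[15] deliver 2→0 → N0(lead b10 [-])
[16] propose(1,'s') → ∅
[17] propose(3,'p') → ∅

0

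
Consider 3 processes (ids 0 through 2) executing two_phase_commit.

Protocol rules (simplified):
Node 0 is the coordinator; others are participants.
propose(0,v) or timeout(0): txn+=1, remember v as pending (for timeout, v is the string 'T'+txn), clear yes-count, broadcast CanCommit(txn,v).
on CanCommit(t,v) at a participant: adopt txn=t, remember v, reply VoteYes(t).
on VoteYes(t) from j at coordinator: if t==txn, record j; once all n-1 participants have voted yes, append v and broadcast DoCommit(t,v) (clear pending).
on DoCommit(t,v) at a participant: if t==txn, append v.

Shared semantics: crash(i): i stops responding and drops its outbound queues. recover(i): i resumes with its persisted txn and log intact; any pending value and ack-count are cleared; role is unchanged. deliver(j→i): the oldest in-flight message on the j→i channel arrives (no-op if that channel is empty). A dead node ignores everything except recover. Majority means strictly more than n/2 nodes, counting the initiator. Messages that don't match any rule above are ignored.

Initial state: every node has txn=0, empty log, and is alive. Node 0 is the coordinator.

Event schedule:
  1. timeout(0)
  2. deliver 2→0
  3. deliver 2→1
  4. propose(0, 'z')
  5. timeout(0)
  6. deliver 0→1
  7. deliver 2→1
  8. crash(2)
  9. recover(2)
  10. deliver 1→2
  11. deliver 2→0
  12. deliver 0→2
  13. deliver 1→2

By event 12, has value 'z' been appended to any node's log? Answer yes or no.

no

[1] timeout(0) → N0(coor t1 [-])
[2] deliver 2→0 → ∅
[3] deliver 2→1 → ∅
[4] propose(0,'z') → N0(coor t2 [-])
[5] timeout(0) → N0(coor t3 [-])
[6] deliver 0→1 → N1(part t1 [-])
[7] deliver 2→1 → ∅
[8] crash(2) → N2(✗part t0 [-])
[9] recover(2) → N2(part t0 [-])
[10] deliver 1→2 → ∅
[11] deliver 2→0 → ∅
[12] deliver 0→2 → N2(part t1 [-])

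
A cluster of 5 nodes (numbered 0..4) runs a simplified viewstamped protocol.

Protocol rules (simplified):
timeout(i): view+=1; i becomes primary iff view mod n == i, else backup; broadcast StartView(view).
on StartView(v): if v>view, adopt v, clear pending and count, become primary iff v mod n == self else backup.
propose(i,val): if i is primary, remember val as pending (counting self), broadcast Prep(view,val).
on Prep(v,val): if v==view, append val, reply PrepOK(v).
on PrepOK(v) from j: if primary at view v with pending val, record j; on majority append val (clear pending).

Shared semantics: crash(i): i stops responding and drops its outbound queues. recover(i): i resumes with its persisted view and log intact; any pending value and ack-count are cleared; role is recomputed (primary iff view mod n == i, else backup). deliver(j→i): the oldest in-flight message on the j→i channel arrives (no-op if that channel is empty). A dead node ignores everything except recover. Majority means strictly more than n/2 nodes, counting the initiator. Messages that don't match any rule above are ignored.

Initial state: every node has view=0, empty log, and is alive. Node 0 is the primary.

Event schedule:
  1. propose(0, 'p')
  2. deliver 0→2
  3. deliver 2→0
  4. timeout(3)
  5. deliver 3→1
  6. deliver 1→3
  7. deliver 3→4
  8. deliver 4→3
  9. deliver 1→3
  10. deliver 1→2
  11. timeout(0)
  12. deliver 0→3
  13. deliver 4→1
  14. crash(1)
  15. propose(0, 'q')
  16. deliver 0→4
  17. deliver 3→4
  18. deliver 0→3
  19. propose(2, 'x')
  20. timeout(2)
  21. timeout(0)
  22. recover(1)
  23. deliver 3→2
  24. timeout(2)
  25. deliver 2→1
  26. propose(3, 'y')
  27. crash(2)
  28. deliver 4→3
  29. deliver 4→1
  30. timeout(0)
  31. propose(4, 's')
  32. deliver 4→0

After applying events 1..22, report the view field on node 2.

1

after 1 — propose(0,'p'): ·
after 2 — deliver 0→2: n2:back/v0/[p]
after 3 — deliver 2→0: ·
after 4 — timeout(3): n3:back/v1/[-]
after 5 — deliver 3→1: n1:prim/v1/[-]
after 6 — deliver 1→3: ·
after 7 — deliver 3→4: n4:back/v1/[-]
after 8 — deliver 4→3: ·
after 9 — deliver 1→3: ·
after 10 — deliver 1→2: ·
after 11 — timeout(0): n0:back/v1/[-]
after 12 — deliver 0→3: ·
after 13 — deliver 4→1: ·
after 14 — crash(1): n1:✗prim/v1/[-]
after 15 — propose(0,'q'): ·
after 16 — deliver 0→4: ·
after 17 — deliver 3→4: ·
after 18 — deliver 0→3: ·
after 19 — propose(2,'x'): ·
after 20 — timeout(2): n2:back/v1/[p]
after 21 — timeout(0): n0:back/v2/[-]
after 22 — recover(1): n1:prim/v1/[-]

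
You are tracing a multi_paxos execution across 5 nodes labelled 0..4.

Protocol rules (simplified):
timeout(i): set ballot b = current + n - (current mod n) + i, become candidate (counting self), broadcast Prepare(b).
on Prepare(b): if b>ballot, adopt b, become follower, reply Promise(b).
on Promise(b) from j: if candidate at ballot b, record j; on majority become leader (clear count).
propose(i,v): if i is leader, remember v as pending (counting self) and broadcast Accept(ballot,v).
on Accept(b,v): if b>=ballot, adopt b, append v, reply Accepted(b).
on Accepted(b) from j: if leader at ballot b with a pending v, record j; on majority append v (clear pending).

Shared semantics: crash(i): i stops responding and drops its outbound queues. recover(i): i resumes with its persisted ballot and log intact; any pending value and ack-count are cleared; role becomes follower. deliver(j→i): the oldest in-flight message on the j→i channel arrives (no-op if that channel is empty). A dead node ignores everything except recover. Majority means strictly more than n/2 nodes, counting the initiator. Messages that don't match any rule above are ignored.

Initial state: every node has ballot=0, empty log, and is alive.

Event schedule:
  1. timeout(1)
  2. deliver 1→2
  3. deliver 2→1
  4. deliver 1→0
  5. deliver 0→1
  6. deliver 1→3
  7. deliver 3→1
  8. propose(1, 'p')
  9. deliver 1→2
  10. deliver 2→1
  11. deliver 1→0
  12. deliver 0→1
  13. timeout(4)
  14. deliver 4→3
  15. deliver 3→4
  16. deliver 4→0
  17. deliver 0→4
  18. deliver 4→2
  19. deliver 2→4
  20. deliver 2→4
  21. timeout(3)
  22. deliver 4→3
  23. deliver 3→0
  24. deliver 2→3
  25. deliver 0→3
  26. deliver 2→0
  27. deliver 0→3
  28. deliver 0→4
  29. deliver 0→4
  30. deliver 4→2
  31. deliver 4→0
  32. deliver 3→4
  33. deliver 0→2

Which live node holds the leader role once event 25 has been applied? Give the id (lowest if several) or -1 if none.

1. timeout(1):  <1:cand b6 ->
2. deliver 1→2:  <2:foll b6 ->
3. deliver 2→1:  nop
4. deliver 1→0:  <0:foll b6 ->
5. deliver 0→1:  <1:lead b6 ->
6. deliver 1→3:  <3:foll b6 ->
7. deliver 3→1:  nop
8. propose(1,'p'):  nop
9. deliver 1→2:  <2:foll b6 p>
10. deliver 2→1:  nop
11. deliver 1→0:  <0:foll b6 p>
12. deliver 0→1:  <1:lead b6 p>
13. timeout(4):  <4:cand b9 ->
14. deliver 4→3:  <3:foll b9 ->
15. deliver 3→4:  nop
16. deliver 4→0:  <0:foll b9 p>
17. deliver 0→4:  <4:lead b9 ->
18. deliver 4→2:  <2:foll b9 p>
19. deliver 2→4:  nop
20. deliver 2→4:  nop
21. timeout(3):  <3:cand b13 ->
22. deliver 4→3:  nop
23. deliver 3→0:  <0:foll b13 p>
24. deliver 2→3:  nop
25. deliver 0→3:  nop

1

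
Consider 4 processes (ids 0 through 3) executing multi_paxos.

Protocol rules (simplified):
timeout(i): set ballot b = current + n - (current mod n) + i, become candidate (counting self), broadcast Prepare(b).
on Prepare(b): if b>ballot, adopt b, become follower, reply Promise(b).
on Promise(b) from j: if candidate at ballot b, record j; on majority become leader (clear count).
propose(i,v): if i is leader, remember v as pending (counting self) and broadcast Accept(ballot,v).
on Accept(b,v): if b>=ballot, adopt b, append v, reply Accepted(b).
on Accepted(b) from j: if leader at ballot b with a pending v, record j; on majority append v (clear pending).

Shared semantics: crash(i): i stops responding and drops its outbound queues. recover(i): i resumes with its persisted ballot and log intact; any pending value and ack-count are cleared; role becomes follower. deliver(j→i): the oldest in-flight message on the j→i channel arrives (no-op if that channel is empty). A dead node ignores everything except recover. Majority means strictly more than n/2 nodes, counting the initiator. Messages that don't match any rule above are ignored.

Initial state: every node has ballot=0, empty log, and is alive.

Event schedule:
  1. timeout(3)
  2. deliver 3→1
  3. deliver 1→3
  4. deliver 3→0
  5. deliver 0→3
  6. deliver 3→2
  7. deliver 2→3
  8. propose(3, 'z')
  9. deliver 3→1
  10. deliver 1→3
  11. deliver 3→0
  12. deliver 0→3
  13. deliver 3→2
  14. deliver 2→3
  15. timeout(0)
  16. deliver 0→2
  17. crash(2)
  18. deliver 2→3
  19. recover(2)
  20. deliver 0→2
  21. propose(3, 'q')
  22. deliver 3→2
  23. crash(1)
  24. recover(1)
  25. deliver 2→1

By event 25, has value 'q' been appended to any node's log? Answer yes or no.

e1 timeout(3): 3[cand,b=7,-]
e2 deliver 3→1: 1[foll,b=7,-]
e3 deliver 1→3: ·
e4 deliver 3→0: 0[foll,b=7,-]
e5 deliver 0→3: 3[lead,b=7,-]
e6 deliver 3→2: 2[foll,b=7,-]
e7 deliver 2→3: ·
e8 propose(3,'z'): ·
e9 deliver 3→1: 1[foll,b=7,z]
e10 deliver 1→3: ·
e11 deliver 3→0: 0[foll,b=7,z]
e12 deliver 0→3: 3[lead,b=7,z]
e13 deliver 3→2: 2[foll,b=7,z]
e14 deliver 2→3: ·
e15 timeout(0): 0[cand,b=8,z]
e16 deliver 0→2: 2[foll,b=8,z]
e17 crash(2): 2[✗foll,b=8,z]
e18 deliver 2→3: ·
e19 recover(2): 2[foll,b=8,z]
e20 deliver 0→2: ·
e21 propose(3,'q'): ·
e22 deliver 3→2: ·
e23 crash(1): 1[✗foll,b=7,z]
e24 recover(1): 1[foll,b=7,z]
e25 deliver 2→1: ·

no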